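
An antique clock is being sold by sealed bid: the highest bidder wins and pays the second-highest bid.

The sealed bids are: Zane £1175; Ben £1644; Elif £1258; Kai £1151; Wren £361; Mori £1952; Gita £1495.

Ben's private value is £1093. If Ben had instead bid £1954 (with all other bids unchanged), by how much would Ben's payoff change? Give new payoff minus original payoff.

The highest bid among the other bidders is £1952; Ben's bid doesn't change that.
Original bid £1644: Ben is not highest (top rival bid is £1952); payoff £0.
Alternative bid £1954: Ben is highest, pays the top rival bid £1952; payoff £1093 − £1952 = −£859.
Change in payoff = −£859 − (£0) = −£859.

−£859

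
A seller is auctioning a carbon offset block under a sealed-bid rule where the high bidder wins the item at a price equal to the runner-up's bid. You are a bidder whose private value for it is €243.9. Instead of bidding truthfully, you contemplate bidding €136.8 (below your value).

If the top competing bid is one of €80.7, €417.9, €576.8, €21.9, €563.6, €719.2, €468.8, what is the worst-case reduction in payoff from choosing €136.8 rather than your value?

€0

€80.7: same outcome either way → loss €0.
€417.9: same outcome either way → loss €0.
€576.8: same outcome either way → loss €0.
€21.9: same outcome either way → loss €0.
€563.6: same outcome either way → loss €0.
€719.2: same outcome either way → loss €0.
€468.8: same outcome either way → loss €0.
Maximum loss: €0.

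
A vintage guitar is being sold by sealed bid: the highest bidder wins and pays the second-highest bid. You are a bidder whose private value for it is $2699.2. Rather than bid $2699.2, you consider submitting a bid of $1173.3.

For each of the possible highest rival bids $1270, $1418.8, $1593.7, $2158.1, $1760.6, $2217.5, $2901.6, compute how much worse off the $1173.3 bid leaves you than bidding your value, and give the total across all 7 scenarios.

The deviation costs you only when the competing bid falls strictly between $1173.3 and $2699.2; elsewhere both bids give the same outcome.
$1270: truthful payoff $1429.2, deviation payoff $0 → loss $1429.2.
$1418.8: truthful payoff $1280.4, deviation payoff $0 → loss $1280.4.
$1593.7: truthful payoff $1105.5, deviation payoff $0 → loss $1105.5.
$2158.1: truthful payoff $541.1, deviation payoff $0 → loss $541.1.
$1760.6: truthful payoff $938.6, deviation payoff $0 → loss $938.6.
$2217.5: truthful payoff $481.7, deviation payoff $0 → loss $481.7.
$2901.6: outcomes coincide → loss $0.
Total loss = $1429.2 + $1280.4 + $1105.5 + $541.1 + $938.6 + $481.7 = $5776.5.

$5776.5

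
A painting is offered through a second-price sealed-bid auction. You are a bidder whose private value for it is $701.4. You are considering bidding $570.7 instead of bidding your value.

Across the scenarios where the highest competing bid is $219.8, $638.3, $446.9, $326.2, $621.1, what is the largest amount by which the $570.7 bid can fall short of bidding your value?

$219.8: same outcome either way → loss $0.
$638.3: truthful gives $63.1, deviation gives $0 → loss $63.1.
$446.9: same outcome either way → loss $0.
$326.2: same outcome either way → loss $0.
$621.1: truthful gives $80.3, deviation gives $0 → loss $80.3.
Maximum loss: $80.3.

$80.3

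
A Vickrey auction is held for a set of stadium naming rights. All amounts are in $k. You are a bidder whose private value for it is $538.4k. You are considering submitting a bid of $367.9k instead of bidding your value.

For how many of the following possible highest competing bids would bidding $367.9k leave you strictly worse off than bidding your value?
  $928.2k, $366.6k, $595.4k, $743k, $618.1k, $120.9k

0

The deviation hurts exactly when the highest competing bid lies strictly between $367.9k and $538.4k — underbidding then forfeits a profitable win.
$928.2k: above both → same outcome either way.
$366.6k: below both → same outcome either way.
$595.4k: above both → same outcome either way.
$743k: above both → same outcome either way.
$618.1k: above both → same outcome either way.
$120.9k: below both → same outcome either way.
Count: 0.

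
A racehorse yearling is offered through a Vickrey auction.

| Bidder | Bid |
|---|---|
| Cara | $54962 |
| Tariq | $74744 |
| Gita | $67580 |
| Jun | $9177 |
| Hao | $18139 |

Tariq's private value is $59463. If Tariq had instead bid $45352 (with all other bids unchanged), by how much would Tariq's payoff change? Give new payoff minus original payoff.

$8117

The highest bid among the other bidders is $67580; Tariq's bid doesn't change that.
Original bid $74744: Tariq is highest, pays the top rival bid $67580; payoff $59463 − $67580 = −$8117.
Alternative bid $45352: Tariq is not highest (top rival bid is $67580); payoff $0.
Change in payoff = $0 − (−$8117) = $8117.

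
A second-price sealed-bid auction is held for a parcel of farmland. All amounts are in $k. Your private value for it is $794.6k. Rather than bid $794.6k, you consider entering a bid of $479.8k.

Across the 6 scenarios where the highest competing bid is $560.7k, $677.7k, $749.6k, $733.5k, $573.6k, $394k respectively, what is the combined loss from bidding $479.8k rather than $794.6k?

The deviation costs you only when the competing bid falls strictly between $479.8k and $794.6k; elsewhere both bids give the same outcome.
$560.7k: truthful payoff $233.9k, deviation payoff $0k → loss $233.9k.
$677.7k: truthful payoff $116.9k, deviation payoff $0k → loss $116.9k.
$749.6k: truthful payoff $45k, deviation payoff $0k → loss $45k.
$733.5k: truthful payoff $61.1k, deviation payoff $0k → loss $61.1k.
$573.6k: truthful payoff $221k, deviation payoff $0k → loss $221k.
$394k: outcomes coincide → loss $0k.
Total loss = $233.9k + $116.9k + $45k + $61.1k + $221k = $677.9k.

$677.9k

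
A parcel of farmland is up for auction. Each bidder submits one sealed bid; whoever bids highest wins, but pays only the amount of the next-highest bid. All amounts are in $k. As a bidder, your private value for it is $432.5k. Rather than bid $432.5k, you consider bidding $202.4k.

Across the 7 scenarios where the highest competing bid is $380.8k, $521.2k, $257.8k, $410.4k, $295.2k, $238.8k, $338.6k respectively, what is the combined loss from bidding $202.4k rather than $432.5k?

$673.4k

The deviation costs you only when the competing bid falls strictly between $202.4k and $432.5k; elsewhere both bids give the same outcome.
$380.8k: truthful payoff $51.7k, deviation payoff $0k → loss $51.7k.
$521.2k: outcomes coincide → loss $0k.
$257.8k: truthful payoff $174.7k, deviation payoff $0k → loss $174.7k.
$410.4k: truthful payoff $22.1k, deviation payoff $0k → loss $22.1k.
$295.2k: truthful payoff $137.3k, deviation payoff $0k → loss $137.3k.
$238.8k: truthful payoff $193.7k, deviation payoff $0k → loss $193.7k.
$338.6k: truthful payoff $93.9k, deviation payoff $0k → loss $93.9k.
Total loss = $51.7k + $174.7k + $22.1k + $137.3k + $193.7k + $93.9k = $673.4k.
Because the price is fixed by the runner-up's bid, deviating from your value can only change a good outcome into a bad one — never the reverse.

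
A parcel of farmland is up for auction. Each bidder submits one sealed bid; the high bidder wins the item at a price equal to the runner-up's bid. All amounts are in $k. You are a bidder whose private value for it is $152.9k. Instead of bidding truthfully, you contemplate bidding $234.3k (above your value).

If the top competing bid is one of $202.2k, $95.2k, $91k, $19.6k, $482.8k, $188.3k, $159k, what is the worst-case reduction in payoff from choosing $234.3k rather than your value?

$49.3k

$202.2k: truthful gives $0k, deviation gives −$49.3k → loss $49.3k.
$95.2k: same outcome either way → loss $0k.
$91k: same outcome either way → loss $0k.
$19.6k: same outcome either way → loss $0k.
$482.8k: same outcome either way → loss $0k.
$188.3k: truthful gives $0k, deviation gives −$35.4k → loss $35.4k.
$159k: truthful gives $0k, deviation gives −$6.1k → loss $6.1k.
Maximum loss: $49.3k.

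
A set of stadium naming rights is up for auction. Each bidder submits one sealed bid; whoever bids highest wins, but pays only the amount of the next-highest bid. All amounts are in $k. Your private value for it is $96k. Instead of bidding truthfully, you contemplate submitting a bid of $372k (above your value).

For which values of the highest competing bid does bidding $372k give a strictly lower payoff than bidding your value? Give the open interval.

If the competing bid is below $96k, both bids win at the same price — no difference.
If it is above $372k, both bids lose — no difference.
If it lies strictly between $96k and $372k, bidding your value loses (payoff 0) while bidding $372k wins at a price above your value (payoff negative).
So the deviation strictly hurts on the open interval ($96k, $372k).

($96k, $372k)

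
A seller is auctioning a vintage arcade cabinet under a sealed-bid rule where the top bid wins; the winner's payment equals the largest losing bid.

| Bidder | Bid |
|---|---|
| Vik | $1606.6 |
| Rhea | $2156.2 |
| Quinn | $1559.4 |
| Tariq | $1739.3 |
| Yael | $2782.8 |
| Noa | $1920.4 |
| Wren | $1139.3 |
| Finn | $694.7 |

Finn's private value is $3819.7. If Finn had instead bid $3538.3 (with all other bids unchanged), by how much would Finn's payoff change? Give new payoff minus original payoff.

The highest bid among the other bidders is $2782.8; Finn's bid doesn't change that.
Original bid $694.7: Finn is not highest (top rival bid is $2782.8); payoff $0.
Alternative bid $3538.3: Finn is highest, pays the top rival bid $2782.8; payoff $3819.7 − $2782.8 = $1036.9.
Change in payoff = $1036.9 − ($0) = $1036.9.

$1036.9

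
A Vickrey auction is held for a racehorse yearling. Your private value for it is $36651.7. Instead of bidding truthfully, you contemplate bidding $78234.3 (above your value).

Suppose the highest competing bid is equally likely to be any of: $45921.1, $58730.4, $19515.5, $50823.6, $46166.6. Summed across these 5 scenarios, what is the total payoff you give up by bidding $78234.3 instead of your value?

$55034.9

The deviation costs you only when the competing bid falls strictly between $36651.7 and $78234.3; elsewhere both bids give the same outcome.
$45921.1: truthful payoff $0, deviation payoff −$9269.4 → loss $9269.4.
$58730.4: truthful payoff $0, deviation payoff −$22078.7 → loss $22078.7.
$19515.5: outcomes coincide → loss $0.
$50823.6: truthful payoff $0, deviation payoff −$14171.9 → loss $14171.9.
$46166.6: truthful payoff $0, deviation payoff −$9514.9 → loss $9514.9.
Total loss = $9269.4 + $22078.7 + $14171.9 + $9514.9 = $55034.9.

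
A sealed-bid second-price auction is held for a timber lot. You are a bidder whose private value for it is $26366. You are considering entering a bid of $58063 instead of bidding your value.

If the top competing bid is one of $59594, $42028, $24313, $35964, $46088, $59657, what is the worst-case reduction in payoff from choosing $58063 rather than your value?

$19722

$59594: same outcome either way → loss $0.
$42028: truthful gives $0, deviation gives −$15662 → loss $15662.
$24313: same outcome either way → loss $0.
$35964: truthful gives $0, deviation gives −$9598 → loss $9598.
$46088: truthful gives $0, deviation gives −$19722 → loss $19722.
$59657: same outcome either way → loss $0.
Maximum loss: $19722.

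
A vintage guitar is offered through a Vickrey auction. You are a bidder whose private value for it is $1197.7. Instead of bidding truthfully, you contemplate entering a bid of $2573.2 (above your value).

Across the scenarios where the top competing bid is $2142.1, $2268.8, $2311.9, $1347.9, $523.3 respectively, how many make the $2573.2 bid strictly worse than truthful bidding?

4

The deviation hurts exactly when the highest competing bid lies strictly between $1197.7 and $2573.2 — overbidding then wins at a price above your value.
$2142.1: inside the interval → strictly worse (loss $944.4).
$2268.8: inside the interval → strictly worse (loss $1071.1).
$2311.9: inside the interval → strictly worse (loss $1114.2).
$1347.9: inside the interval → strictly worse (loss $150.2).
$523.3: below both → same outcome either way.
Count: 4.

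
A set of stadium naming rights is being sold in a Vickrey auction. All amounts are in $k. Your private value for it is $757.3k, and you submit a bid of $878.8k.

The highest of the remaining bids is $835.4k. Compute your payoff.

−$78.1k

Your bid $878.8k exceeds the highest competing bid $835.4k, so you win.
In a second-price auction the winner pays the second-highest bid, $835.4k.
Payoff = value − price = $757.3k − $835.4k = −$78.1k.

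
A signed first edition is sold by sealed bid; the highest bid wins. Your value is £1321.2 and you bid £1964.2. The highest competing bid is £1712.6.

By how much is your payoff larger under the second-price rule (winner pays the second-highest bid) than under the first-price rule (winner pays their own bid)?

£251.6

You have the highest bid, so you win under either rule.
Second-price: pay £1712.6 → payoff −£391.4.
First-price: pay your own bid £1964.2 → payoff −£643.
Difference = −£391.4 − (−£643) = £251.6.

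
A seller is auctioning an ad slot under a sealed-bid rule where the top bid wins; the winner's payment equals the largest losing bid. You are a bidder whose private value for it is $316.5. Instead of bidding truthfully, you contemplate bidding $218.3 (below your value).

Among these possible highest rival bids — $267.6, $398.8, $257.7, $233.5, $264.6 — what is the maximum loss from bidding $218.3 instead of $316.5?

$267.6: truthful gives $48.9, deviation gives $0 → loss $48.9.
$398.8: same outcome either way → loss $0.
$257.7: truthful gives $58.8, deviation gives $0 → loss $58.8.
$233.5: truthful gives $83, deviation gives $0 → loss $83.
$264.6: truthful gives $51.9, deviation gives $0 → loss $51.9.
Maximum loss: $83.

$83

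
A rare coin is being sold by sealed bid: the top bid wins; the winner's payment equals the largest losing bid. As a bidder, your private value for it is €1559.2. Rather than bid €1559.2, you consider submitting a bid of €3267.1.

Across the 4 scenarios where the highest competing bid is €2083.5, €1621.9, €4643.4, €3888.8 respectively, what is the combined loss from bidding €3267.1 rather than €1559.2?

€587

The deviation costs you only when the competing bid falls strictly between €1559.2 and €3267.1; elsewhere both bids give the same outcome.
€2083.5: truthful payoff €0, deviation payoff −€524.3 → loss €524.3.
€1621.9: truthful payoff €0, deviation payoff −€62.7 → loss €62.7.
€4643.4: outcomes coincide → loss €0.
€3888.8: outcomes coincide → loss €0.
Total loss = €524.3 + €62.7 = €587.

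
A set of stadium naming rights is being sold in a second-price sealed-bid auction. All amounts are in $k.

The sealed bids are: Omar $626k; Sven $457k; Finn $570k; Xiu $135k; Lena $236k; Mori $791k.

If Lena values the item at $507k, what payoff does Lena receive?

$0k

Highest bid: Mori at $791k, so Mori wins.
Second-highest bid: Omar at $626k — that is the price the winner pays.
Lena did not win, so Lena pays nothing and receives nothing: payoff $0k.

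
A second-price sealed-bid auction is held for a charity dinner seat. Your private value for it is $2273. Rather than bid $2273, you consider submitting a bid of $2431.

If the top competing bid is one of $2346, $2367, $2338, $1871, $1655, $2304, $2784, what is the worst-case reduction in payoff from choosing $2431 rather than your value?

$94

$2346: truthful gives $0, deviation gives −$73 → loss $73.
$2367: truthful gives $0, deviation gives −$94 → loss $94.
$2338: truthful gives $0, deviation gives −$65 → loss $65.
$1871: same outcome either way → loss $0.
$1655: same outcome either way → loss $0.
$2304: truthful gives $0, deviation gives −$31 → loss $31.
$2784: same outcome either way → loss $0.
Maximum loss: $94.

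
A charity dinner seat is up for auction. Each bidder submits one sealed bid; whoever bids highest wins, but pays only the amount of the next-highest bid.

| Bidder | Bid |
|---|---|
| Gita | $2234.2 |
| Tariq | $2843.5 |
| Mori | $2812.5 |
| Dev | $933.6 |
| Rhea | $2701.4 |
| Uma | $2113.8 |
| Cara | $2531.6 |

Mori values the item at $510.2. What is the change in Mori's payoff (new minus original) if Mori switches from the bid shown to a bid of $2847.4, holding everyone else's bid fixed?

−$2333.3

The highest bid among the other bidders is $2843.5; Mori's bid doesn't change that.
Original bid $2812.5: Mori is not highest (top rival bid is $2843.5); payoff $0.
Alternative bid $2847.4: Mori is highest, pays the top rival bid $2843.5; payoff $510.2 − $2843.5 = −$2333.3.
Change in payoff = −$2333.3 − ($0) = −$2333.3.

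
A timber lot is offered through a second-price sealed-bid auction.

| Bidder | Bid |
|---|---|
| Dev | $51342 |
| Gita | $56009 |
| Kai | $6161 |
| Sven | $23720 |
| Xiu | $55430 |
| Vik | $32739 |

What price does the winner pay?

$55430

Highest bid: Gita at $56009, so Gita wins.
Second-highest bid: Xiu at $55430 — that is the price the winner pays.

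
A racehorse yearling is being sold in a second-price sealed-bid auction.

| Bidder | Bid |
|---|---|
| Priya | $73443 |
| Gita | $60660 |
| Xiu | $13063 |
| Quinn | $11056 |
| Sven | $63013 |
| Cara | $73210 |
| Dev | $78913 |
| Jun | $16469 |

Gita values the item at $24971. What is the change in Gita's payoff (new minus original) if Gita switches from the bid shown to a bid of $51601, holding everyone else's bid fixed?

The highest bid among the other bidders is $78913; Gita's bid doesn't change that.
Original bid $60660: Gita is not highest (top rival bid is $78913); payoff $0.
Alternative bid $51601: Gita is not highest (top rival bid is $78913); payoff $0.
Change in payoff = $0 − ($0) = $0.

$0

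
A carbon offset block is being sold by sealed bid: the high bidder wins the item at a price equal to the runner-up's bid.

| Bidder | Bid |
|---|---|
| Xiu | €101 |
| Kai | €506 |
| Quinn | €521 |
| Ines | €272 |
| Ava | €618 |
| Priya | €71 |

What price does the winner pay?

Highest bid: Ava at €618, so Ava wins.
Second-highest bid: Quinn at €521 — that is the price the winner pays.

€521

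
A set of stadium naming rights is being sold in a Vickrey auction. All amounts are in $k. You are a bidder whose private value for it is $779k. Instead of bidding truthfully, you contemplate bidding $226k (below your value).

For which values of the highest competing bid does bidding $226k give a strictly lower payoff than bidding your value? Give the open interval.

If the competing bid is below $226k, both bids win at the same price — no difference.
If it is above $779k, both bids lose — no difference.
If it lies strictly between $226k and $779k, bidding your value wins at a price below your value (positive payoff) while bidding $226k loses (payoff 0).
So the deviation strictly hurts on the open interval ($226k, $779k).

($226k, $779k)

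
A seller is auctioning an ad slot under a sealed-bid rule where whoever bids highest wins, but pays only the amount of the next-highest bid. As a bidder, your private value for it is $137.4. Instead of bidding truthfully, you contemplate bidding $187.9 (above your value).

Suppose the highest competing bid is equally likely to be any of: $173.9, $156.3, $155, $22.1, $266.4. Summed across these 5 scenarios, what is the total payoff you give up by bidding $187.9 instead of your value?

The deviation costs you only when the competing bid falls strictly between $137.4 and $187.9; elsewhere both bids give the same outcome.
$173.9: truthful payoff $0, deviation payoff −$36.5 → loss $36.5.
$156.3: truthful payoff $0, deviation payoff −$18.9 → loss $18.9.
$155: truthful payoff $0, deviation payoff −$17.6 → loss $17.6.
$22.1: outcomes coincide → loss $0.
$266.4: outcomes coincide → loss $0.
Total loss = $36.5 + $18.9 + $17.6 = $73.

$73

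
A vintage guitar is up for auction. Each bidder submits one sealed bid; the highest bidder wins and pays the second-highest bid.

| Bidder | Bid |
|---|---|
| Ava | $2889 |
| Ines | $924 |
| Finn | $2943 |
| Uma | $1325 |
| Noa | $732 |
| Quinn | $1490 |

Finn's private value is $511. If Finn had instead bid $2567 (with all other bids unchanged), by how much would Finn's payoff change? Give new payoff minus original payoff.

$2378

The highest bid among the other bidders is $2889; Finn's bid doesn't change that.
Original bid $2943: Finn is highest, pays the top rival bid $2889; payoff $511 − $2889 = −$2378.
Alternative bid $2567: Finn is not highest (top rival bid is $2889); payoff $0.
Change in payoff = $0 − (−$2378) = $2378.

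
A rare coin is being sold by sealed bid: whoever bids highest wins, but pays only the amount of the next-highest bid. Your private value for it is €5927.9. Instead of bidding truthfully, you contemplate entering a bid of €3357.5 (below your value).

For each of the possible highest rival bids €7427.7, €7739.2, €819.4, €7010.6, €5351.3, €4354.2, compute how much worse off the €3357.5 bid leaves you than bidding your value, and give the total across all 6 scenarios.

€2150.3

The deviation costs you only when the competing bid falls strictly between €3357.5 and €5927.9; elsewhere both bids give the same outcome.
€7427.7: outcomes coincide → loss €0.
€7739.2: outcomes coincide → loss €0.
€819.4: outcomes coincide → loss €0.
€7010.6: outcomes coincide → loss €0.
€5351.3: truthful payoff €576.6, deviation payoff €0 → loss €576.6.
€4354.2: truthful payoff €1573.7, deviation payoff €0 → loss €1573.7.
Total loss = €576.6 + €1573.7 = €2150.3.
In a second-price auction your bid sets only whether you win, not what you pay, so bidding your true value is weakly dominant.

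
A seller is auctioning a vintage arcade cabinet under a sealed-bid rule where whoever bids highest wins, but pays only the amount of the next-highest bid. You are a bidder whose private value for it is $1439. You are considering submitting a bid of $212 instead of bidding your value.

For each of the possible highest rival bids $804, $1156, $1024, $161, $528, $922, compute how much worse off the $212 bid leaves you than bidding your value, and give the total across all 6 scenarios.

The deviation costs you only when the competing bid falls strictly between $212 and $1439; elsewhere both bids give the same outcome.
$804: truthful payoff $635, deviation payoff $0 → loss $635.
$1156: truthful payoff $283, deviation payoff $0 → loss $283.
$1024: truthful payoff $415, deviation payoff $0 → loss $415.
$161: outcomes coincide → loss $0.
$528: truthful payoff $911, deviation payoff $0 → loss $911.
$922: truthful payoff $517, deviation payoff $0 → loss $517.
Total loss = $635 + $283 + $415 + $911 + $517 = $2761.
Truthful bidding weakly dominates here: raising your bid can only win items priced above your value, and lowering it can only forfeit items priced below.

$2761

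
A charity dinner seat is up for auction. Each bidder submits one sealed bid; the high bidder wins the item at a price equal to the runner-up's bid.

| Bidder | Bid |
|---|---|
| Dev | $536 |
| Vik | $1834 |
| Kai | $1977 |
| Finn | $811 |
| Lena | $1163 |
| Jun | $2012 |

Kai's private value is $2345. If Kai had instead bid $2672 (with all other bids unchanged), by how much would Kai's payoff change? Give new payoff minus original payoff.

$333

The highest bid among the other bidders is $2012; Kai's bid doesn't change that.
Original bid $1977: Kai is not highest (top rival bid is $2012); payoff $0.
Alternative bid $2672: Kai is highest, pays the top rival bid $2012; payoff $2345 − $2012 = $333.
Change in payoff = $333 − ($0) = $333.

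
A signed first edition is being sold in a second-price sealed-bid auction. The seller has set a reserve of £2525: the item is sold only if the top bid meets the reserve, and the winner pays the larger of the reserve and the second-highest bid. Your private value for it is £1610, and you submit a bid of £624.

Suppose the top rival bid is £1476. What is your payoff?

£0

Your bid £624 is below the highest competing bid £1476, so you lose. Payoff £0.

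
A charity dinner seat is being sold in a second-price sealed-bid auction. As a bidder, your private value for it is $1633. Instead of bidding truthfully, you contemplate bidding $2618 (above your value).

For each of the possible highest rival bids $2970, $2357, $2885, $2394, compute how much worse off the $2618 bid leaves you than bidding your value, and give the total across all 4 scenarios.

$1485

The deviation costs you only when the competing bid falls strictly between $1633 and $2618; elsewhere both bids give the same outcome.
$2970: outcomes coincide → loss $0.
$2357: truthful payoff $0, deviation payoff −$724 → loss $724.
$2885: outcomes coincide → loss $0.
$2394: truthful payoff $0, deviation payoff −$761 → loss $761.
Total loss = $724 + $761 = $1485.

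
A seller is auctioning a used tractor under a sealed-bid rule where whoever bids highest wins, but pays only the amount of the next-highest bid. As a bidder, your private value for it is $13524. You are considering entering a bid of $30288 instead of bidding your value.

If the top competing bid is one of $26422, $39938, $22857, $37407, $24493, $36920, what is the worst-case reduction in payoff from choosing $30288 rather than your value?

$26422: truthful gives $0, deviation gives −$12898 → loss $12898.
$39938: same outcome either way → loss $0.
$22857: truthful gives $0, deviation gives −$9333 → loss $9333.
$37407: same outcome either way → loss $0.
$24493: truthful gives $0, deviation gives −$10969 → loss $10969.
$36920: same outcome either way → loss $0.
Maximum loss: $12898.

$12898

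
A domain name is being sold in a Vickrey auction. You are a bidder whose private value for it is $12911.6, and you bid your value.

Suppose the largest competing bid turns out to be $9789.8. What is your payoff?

Your bid $12911.6 exceeds the highest competing bid $9789.8, so you win.
In a second-price auction the winner pays the second-highest bid, $9789.8.
Payoff = value − price = $12911.6 − $9789.8 = $3121.8.

$3121.8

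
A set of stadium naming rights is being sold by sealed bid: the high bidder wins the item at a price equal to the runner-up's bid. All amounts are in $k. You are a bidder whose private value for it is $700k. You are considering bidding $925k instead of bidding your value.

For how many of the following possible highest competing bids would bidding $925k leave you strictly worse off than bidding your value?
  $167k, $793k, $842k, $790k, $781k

The deviation hurts exactly when the highest competing bid lies strictly between $700k and $925k — overbidding then wins at a price above your value.
$167k: below both → same outcome either way.
$793k: inside the interval → strictly worse (loss $93k).
$842k: inside the interval → strictly worse (loss $142k).
$790k: inside the interval → strictly worse (loss $90k).
$781k: inside the interval → strictly worse (loss $81k).
Count: 4.

4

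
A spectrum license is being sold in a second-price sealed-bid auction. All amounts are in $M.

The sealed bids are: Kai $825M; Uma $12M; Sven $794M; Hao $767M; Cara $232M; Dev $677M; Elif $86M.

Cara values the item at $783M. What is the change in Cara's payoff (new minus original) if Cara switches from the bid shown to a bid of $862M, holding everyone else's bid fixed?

The highest bid among the other bidders is $825M; Cara's bid doesn't change that.
Original bid $232M: Cara is not highest (top rival bid is $825M); payoff $0M.
Alternative bid $862M: Cara is highest, pays the top rival bid $825M; payoff $783M − $825M = −$42M.
Change in payoff = −$42M − ($0M) = −$42M.

−$42M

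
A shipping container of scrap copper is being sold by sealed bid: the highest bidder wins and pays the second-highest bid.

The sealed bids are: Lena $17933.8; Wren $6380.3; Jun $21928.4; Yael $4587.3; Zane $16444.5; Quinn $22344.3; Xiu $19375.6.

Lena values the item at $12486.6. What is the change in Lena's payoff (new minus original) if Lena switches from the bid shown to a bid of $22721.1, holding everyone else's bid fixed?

The highest bid among the other bidders is $22344.3; Lena's bid doesn't change that.
Original bid $17933.8: Lena is not highest (top rival bid is $22344.3); payoff $0.
Alternative bid $22721.1: Lena is highest, pays the top rival bid $22344.3; payoff $12486.6 − $22344.3 = −$9857.7.
Change in payoff = −$9857.7 − ($0) = −$9857.7.

−$9857.7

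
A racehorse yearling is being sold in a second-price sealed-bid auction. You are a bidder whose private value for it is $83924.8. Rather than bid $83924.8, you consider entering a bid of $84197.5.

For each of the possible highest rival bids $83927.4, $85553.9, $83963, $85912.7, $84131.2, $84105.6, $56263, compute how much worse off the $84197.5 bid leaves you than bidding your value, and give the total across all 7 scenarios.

The deviation costs you only when the competing bid falls strictly between $83924.8 and $84197.5; elsewhere both bids give the same outcome.
$83927.4: truthful payoff $0, deviation payoff −$2.6 → loss $2.6.
$85553.9: outcomes coincide → loss $0.
$83963: truthful payoff $0, deviation payoff −$38.2 → loss $38.2.
$85912.7: outcomes coincide → loss $0.
$84131.2: truthful payoff $0, deviation payoff −$206.4 → loss $206.4.
$84105.6: truthful payoff $0, deviation payoff −$180.8 → loss $180.8.
$56263: outcomes coincide → loss $0.
Total loss = $2.6 + $38.2 + $206.4 + $180.8 = $428.
In a second-price auction your bid sets only whether you win, not what you pay, so bidding your true value is weakly dominant.

$428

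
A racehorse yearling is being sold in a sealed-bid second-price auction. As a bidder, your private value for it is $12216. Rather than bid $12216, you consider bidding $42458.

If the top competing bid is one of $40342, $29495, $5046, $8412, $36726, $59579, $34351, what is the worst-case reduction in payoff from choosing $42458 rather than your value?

$40342: truthful gives $0, deviation gives −$28126 → loss $28126.
$29495: truthful gives $0, deviation gives −$17279 → loss $17279.
$5046: same outcome either way → loss $0.
$8412: same outcome either way → loss $0.
$36726: truthful gives $0, deviation gives −$24510 → loss $24510.
$59579: same outcome either way → loss $0.
$34351: truthful gives $0, deviation gives −$22135 → loss $22135.
Maximum loss: $28126.

$28126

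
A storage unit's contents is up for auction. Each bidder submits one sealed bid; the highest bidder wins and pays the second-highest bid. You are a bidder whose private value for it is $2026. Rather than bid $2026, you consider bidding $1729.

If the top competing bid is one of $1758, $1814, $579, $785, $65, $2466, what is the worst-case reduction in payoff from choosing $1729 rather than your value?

$268

$1758: truthful gives $268, deviation gives $0 → loss $268.
$1814: truthful gives $212, deviation gives $0 → loss $212.
$579: same outcome either way → loss $0.
$785: same outcome either way → loss $0.
$65: same outcome either way → loss $0.
$2466: same outcome either way → loss $0.
Maximum loss: $268.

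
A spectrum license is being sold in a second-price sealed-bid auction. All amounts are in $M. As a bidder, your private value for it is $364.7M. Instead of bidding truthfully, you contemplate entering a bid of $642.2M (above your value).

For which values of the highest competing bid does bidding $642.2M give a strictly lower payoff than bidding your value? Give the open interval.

($364.7M, $642.2M)

If the competing bid is below $364.7M, both bids win at the same price — no difference.
If it is above $642.2M, both bids lose — no difference.
If it lies strictly between $364.7M and $642.2M, bidding your value loses (payoff 0) while bidding $642.2M wins at a price above your value (payoff negative).
So the deviation strictly hurts on the open interval ($364.7M, $642.2M).
Because the price is fixed by the runner-up's bid, deviating from your value can only change a good outcome into a bad one — never the reverse.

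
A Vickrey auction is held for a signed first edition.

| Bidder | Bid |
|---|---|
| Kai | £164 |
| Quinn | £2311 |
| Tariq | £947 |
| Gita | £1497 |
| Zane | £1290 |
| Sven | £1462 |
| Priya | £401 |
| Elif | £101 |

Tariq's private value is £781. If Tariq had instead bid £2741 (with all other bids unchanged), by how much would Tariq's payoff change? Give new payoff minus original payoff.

The highest bid among the other bidders is £2311; Tariq's bid doesn't change that.
Original bid £947: Tariq is not highest (top rival bid is £2311); payoff £0.
Alternative bid £2741: Tariq is highest, pays the top rival bid £2311; payoff £781 − £2311 = −£1530.
Change in payoff = −£1530 − (£0) = −£1530.

−£1530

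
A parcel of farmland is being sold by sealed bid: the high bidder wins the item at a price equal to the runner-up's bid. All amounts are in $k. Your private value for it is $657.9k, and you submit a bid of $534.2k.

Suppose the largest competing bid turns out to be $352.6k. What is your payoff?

$305.3k

Your bid $534.2k exceeds the highest competing bid $352.6k, so you win.
In a second-price auction the winner pays the second-highest bid, $352.6k.
Payoff = value − price = $657.9k − $352.6k = $305.3k.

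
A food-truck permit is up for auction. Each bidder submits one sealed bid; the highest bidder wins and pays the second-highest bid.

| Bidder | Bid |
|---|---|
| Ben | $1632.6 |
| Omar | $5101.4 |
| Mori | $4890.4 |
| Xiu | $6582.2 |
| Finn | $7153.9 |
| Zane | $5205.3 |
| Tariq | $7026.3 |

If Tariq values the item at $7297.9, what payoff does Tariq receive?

$0

Highest bid: Finn at $7153.9, so Finn wins.
Second-highest bid: Tariq at $7026.3 — that is the price the winner pays.
Tariq did not win, so Tariq pays nothing and receives nothing: payoff $0.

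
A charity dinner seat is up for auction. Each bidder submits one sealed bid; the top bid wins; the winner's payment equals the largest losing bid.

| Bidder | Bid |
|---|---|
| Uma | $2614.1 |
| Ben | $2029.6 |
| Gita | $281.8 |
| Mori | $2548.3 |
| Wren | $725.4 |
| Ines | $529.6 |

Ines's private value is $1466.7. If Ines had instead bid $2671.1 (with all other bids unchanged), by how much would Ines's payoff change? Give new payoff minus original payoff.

−$1147.4

The highest bid among the other bidders is $2614.1; Ines's bid doesn't change that.
Original bid $529.6: Ines is not highest (top rival bid is $2614.1); payoff $0.
Alternative bid $2671.1: Ines is highest, pays the top rival bid $2614.1; payoff $1466.7 − $2614.1 = −$1147.4.
Change in payoff = −$1147.4 − ($0) = −$1147.4.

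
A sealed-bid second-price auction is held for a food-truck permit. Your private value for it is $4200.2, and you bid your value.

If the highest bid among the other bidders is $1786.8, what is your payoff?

Your bid $4200.2 exceeds the highest competing bid $1786.8, so you win.
In a second-price auction the winner pays the second-highest bid, $1786.8.
Payoff = value − price = $4200.2 − $1786.8 = $2413.4.

$2413.4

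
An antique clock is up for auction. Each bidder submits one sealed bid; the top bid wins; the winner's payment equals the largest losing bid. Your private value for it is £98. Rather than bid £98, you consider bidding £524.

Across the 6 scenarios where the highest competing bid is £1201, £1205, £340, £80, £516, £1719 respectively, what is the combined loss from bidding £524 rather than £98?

The deviation costs you only when the competing bid falls strictly between £98 and £524; elsewhere both bids give the same outcome.
£1201: outcomes coincide → loss £0.
£1205: outcomes coincide → loss £0.
£340: truthful payoff £0, deviation payoff −£242 → loss £242.
£80: outcomes coincide → loss £0.
£516: truthful payoff £0, deviation payoff −£418 → loss £418.
£1719: outcomes coincide → loss £0.
Total loss = £242 + £418 = £660.

£660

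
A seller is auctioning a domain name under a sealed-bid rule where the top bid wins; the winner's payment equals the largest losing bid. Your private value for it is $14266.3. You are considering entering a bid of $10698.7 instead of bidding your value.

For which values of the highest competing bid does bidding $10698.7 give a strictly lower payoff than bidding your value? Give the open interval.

($10698.7, $14266.3)

If the competing bid is below $10698.7, both bids win at the same price — no difference.
If it is above $14266.3, both bids lose — no difference.
If it lies strictly between $10698.7 and $14266.3, bidding your value wins at a price below your value (positive payoff) while bidding $10698.7 loses (payoff 0).
So the deviation strictly hurts on the open interval ($10698.7, $14266.3).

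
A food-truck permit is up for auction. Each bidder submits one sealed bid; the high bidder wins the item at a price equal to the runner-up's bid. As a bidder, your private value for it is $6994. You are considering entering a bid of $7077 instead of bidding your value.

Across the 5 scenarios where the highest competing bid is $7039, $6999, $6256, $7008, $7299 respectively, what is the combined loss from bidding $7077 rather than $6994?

The deviation costs you only when the competing bid falls strictly between $6994 and $7077; elsewhere both bids give the same outcome.
$7039: truthful payoff $0, deviation payoff −$45 → loss $45.
$6999: truthful payoff $0, deviation payoff −$5 → loss $5.
$6256: outcomes coincide → loss $0.
$7008: truthful payoff $0, deviation payoff −$14 → loss $14.
$7299: outcomes coincide → loss $0.
Total loss = $45 + $5 + $14 = $64.

$64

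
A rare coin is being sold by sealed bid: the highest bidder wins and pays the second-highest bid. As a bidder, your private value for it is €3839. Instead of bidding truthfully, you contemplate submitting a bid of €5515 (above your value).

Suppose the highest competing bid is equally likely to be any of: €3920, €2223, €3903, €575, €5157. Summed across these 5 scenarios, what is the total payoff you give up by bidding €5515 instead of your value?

€1463

The deviation costs you only when the competing bid falls strictly between €3839 and €5515; elsewhere both bids give the same outcome.
€3920: truthful payoff €0, deviation payoff −€81 → loss €81.
€2223: outcomes coincide → loss €0.
€3903: truthful payoff €0, deviation payoff −€64 → loss €64.
€575: outcomes coincide → loss €0.
€5157: truthful payoff €0, deviation payoff −€1318 → loss €1318.
Total loss = €81 + €64 + €1318 = €1463.
Truthful bidding weakly dominates here: raising your bid can only win items priced above your value, and lowering it can only forfeit items priced below.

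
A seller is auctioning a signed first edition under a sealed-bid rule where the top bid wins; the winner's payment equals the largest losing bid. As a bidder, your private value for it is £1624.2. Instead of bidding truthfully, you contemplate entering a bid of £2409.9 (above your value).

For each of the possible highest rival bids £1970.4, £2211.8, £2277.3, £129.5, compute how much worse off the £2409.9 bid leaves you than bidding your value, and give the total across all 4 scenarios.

The deviation costs you only when the competing bid falls strictly between £1624.2 and £2409.9; elsewhere both bids give the same outcome.
£1970.4: truthful payoff £0, deviation payoff −£346.2 → loss £346.2.
£2211.8: truthful payoff £0, deviation payoff −£587.6 → loss £587.6.
£2277.3: truthful payoff £0, deviation payoff −£653.1 → loss £653.1.
£129.5: outcomes coincide → loss £0.
Total loss = £346.2 + £587.6 + £653.1 = £1586.9.
Because the price is fixed by the runner-up's bid, deviating from your value can only change a good outcome into a bad one — never the reverse.

£1586.9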